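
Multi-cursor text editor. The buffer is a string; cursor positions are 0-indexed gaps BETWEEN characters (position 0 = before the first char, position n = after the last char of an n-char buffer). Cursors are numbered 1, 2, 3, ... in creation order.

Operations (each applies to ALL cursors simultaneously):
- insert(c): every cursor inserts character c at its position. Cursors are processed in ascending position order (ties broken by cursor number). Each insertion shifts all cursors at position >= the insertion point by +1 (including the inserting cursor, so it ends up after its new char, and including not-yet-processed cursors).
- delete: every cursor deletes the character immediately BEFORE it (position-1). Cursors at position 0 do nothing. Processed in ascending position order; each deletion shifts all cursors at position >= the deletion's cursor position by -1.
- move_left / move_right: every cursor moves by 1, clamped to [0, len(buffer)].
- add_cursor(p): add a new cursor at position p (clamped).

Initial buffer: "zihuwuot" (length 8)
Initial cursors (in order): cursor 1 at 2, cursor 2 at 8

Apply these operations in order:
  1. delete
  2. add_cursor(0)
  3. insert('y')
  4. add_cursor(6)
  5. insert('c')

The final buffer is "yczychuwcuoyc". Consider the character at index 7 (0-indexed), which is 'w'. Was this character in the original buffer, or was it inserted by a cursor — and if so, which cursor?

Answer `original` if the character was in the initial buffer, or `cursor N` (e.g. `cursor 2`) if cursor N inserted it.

Answer: original

Derivation:
After op 1 (delete): buffer="zhuwuo" (len 6), cursors c1@1 c2@6, authorship ......
After op 2 (add_cursor(0)): buffer="zhuwuo" (len 6), cursors c3@0 c1@1 c2@6, authorship ......
After op 3 (insert('y')): buffer="yzyhuwuoy" (len 9), cursors c3@1 c1@3 c2@9, authorship 3.1.....2
After op 4 (add_cursor(6)): buffer="yzyhuwuoy" (len 9), cursors c3@1 c1@3 c4@6 c2@9, authorship 3.1.....2
After op 5 (insert('c')): buffer="yczychuwcuoyc" (len 13), cursors c3@2 c1@5 c4@9 c2@13, authorship 33.11...4..22
Authorship (.=original, N=cursor N): 3 3 . 1 1 . . . 4 . . 2 2
Index 7: author = original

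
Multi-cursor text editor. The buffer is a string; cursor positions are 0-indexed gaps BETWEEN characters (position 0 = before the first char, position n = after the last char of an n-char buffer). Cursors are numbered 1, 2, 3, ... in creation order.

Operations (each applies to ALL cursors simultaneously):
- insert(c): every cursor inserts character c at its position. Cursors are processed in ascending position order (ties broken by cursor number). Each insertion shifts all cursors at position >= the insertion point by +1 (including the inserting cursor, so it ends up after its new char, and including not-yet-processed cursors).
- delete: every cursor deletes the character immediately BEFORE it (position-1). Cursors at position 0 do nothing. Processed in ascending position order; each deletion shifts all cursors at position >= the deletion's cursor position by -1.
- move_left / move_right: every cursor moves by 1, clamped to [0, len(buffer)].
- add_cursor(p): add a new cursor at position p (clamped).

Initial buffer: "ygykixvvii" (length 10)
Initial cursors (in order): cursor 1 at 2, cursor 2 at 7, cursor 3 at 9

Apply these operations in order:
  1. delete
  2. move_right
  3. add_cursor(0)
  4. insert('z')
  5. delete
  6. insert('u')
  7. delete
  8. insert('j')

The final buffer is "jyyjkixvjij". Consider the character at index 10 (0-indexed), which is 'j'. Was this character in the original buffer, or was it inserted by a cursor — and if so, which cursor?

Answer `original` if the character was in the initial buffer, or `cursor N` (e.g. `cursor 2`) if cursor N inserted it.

After op 1 (delete): buffer="yykixvi" (len 7), cursors c1@1 c2@5 c3@6, authorship .......
After op 2 (move_right): buffer="yykixvi" (len 7), cursors c1@2 c2@6 c3@7, authorship .......
After op 3 (add_cursor(0)): buffer="yykixvi" (len 7), cursors c4@0 c1@2 c2@6 c3@7, authorship .......
After op 4 (insert('z')): buffer="zyyzkixvziz" (len 11), cursors c4@1 c1@4 c2@9 c3@11, authorship 4..1....2.3
After op 5 (delete): buffer="yykixvi" (len 7), cursors c4@0 c1@2 c2@6 c3@7, authorship .......
After op 6 (insert('u')): buffer="uyyukixvuiu" (len 11), cursors c4@1 c1@4 c2@9 c3@11, authorship 4..1....2.3
After op 7 (delete): buffer="yykixvi" (len 7), cursors c4@0 c1@2 c2@6 c3@7, authorship .......
After op 8 (insert('j')): buffer="jyyjkixvjij" (len 11), cursors c4@1 c1@4 c2@9 c3@11, authorship 4..1....2.3
Authorship (.=original, N=cursor N): 4 . . 1 . . . . 2 . 3
Index 10: author = 3

Answer: cursor 3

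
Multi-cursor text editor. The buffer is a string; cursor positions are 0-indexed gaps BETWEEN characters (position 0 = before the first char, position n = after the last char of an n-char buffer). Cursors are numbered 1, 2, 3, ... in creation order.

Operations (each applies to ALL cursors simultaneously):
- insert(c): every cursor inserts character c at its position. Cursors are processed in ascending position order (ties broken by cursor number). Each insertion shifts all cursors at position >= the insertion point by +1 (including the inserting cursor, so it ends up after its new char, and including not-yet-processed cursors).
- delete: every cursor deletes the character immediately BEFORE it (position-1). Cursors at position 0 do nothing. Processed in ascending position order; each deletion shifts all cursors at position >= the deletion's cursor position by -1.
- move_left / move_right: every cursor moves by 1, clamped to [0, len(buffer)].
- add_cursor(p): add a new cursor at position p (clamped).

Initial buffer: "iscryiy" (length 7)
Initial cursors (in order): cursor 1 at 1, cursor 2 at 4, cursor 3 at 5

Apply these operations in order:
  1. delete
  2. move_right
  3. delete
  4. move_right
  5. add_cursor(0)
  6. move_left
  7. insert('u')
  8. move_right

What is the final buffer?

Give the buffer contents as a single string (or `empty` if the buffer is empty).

After op 1 (delete): buffer="sciy" (len 4), cursors c1@0 c2@2 c3@2, authorship ....
After op 2 (move_right): buffer="sciy" (len 4), cursors c1@1 c2@3 c3@3, authorship ....
After op 3 (delete): buffer="y" (len 1), cursors c1@0 c2@0 c3@0, authorship .
After op 4 (move_right): buffer="y" (len 1), cursors c1@1 c2@1 c3@1, authorship .
After op 5 (add_cursor(0)): buffer="y" (len 1), cursors c4@0 c1@1 c2@1 c3@1, authorship .
After op 6 (move_left): buffer="y" (len 1), cursors c1@0 c2@0 c3@0 c4@0, authorship .
After op 7 (insert('u')): buffer="uuuuy" (len 5), cursors c1@4 c2@4 c3@4 c4@4, authorship 1234.
After op 8 (move_right): buffer="uuuuy" (len 5), cursors c1@5 c2@5 c3@5 c4@5, authorship 1234.

Answer: uuuuy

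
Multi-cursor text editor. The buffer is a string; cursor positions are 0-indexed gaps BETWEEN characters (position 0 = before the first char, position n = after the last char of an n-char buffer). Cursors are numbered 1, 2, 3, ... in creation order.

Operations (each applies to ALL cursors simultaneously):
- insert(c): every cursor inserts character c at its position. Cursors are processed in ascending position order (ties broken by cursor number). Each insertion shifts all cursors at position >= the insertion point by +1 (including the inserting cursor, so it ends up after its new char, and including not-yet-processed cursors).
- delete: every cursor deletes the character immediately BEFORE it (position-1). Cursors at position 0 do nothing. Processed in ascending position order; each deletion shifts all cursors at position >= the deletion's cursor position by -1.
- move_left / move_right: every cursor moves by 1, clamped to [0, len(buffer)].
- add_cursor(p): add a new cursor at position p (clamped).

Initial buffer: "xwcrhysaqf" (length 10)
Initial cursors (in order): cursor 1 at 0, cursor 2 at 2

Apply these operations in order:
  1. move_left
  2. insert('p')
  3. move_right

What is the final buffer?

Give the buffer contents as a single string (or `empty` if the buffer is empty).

Answer: pxpwcrhysaqf

Derivation:
After op 1 (move_left): buffer="xwcrhysaqf" (len 10), cursors c1@0 c2@1, authorship ..........
After op 2 (insert('p')): buffer="pxpwcrhysaqf" (len 12), cursors c1@1 c2@3, authorship 1.2.........
After op 3 (move_right): buffer="pxpwcrhysaqf" (len 12), cursors c1@2 c2@4, authorship 1.2.........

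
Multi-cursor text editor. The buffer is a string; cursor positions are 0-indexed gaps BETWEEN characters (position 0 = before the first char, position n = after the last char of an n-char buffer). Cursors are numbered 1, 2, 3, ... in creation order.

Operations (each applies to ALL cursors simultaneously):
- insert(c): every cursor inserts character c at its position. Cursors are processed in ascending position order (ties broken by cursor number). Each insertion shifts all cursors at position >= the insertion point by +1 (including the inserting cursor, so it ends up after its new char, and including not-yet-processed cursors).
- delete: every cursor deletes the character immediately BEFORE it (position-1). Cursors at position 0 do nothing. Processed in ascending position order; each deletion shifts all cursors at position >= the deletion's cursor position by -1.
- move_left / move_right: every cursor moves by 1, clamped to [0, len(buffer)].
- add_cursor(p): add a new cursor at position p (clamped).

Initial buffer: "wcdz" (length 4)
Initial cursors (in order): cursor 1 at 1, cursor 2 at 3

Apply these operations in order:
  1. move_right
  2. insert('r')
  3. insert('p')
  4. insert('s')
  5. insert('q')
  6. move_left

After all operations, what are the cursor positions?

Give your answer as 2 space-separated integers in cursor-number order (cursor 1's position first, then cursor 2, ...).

Answer: 5 11

Derivation:
After op 1 (move_right): buffer="wcdz" (len 4), cursors c1@2 c2@4, authorship ....
After op 2 (insert('r')): buffer="wcrdzr" (len 6), cursors c1@3 c2@6, authorship ..1..2
After op 3 (insert('p')): buffer="wcrpdzrp" (len 8), cursors c1@4 c2@8, authorship ..11..22
After op 4 (insert('s')): buffer="wcrpsdzrps" (len 10), cursors c1@5 c2@10, authorship ..111..222
After op 5 (insert('q')): buffer="wcrpsqdzrpsq" (len 12), cursors c1@6 c2@12, authorship ..1111..2222
After op 6 (move_left): buffer="wcrpsqdzrpsq" (len 12), cursors c1@5 c2@11, authorship ..1111..2222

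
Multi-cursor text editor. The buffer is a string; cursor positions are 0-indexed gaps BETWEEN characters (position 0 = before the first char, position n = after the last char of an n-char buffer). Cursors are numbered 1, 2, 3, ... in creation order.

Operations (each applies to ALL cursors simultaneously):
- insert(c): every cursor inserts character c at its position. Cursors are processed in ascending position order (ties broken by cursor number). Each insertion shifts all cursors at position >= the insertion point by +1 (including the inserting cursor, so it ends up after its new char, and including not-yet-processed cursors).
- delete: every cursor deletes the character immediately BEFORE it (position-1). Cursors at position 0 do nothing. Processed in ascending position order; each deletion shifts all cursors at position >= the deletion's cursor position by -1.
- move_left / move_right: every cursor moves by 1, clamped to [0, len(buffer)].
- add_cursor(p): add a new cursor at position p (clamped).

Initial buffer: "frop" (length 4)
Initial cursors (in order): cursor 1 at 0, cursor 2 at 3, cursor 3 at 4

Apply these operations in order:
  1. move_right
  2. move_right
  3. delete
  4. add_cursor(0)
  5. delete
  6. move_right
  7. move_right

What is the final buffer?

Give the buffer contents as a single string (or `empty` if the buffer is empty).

Answer: empty

Derivation:
After op 1 (move_right): buffer="frop" (len 4), cursors c1@1 c2@4 c3@4, authorship ....
After op 2 (move_right): buffer="frop" (len 4), cursors c1@2 c2@4 c3@4, authorship ....
After op 3 (delete): buffer="f" (len 1), cursors c1@1 c2@1 c3@1, authorship .
After op 4 (add_cursor(0)): buffer="f" (len 1), cursors c4@0 c1@1 c2@1 c3@1, authorship .
After op 5 (delete): buffer="" (len 0), cursors c1@0 c2@0 c3@0 c4@0, authorship 
After op 6 (move_right): buffer="" (len 0), cursors c1@0 c2@0 c3@0 c4@0, authorship 
After op 7 (move_right): buffer="" (len 0), cursors c1@0 c2@0 c3@0 c4@0, authorship 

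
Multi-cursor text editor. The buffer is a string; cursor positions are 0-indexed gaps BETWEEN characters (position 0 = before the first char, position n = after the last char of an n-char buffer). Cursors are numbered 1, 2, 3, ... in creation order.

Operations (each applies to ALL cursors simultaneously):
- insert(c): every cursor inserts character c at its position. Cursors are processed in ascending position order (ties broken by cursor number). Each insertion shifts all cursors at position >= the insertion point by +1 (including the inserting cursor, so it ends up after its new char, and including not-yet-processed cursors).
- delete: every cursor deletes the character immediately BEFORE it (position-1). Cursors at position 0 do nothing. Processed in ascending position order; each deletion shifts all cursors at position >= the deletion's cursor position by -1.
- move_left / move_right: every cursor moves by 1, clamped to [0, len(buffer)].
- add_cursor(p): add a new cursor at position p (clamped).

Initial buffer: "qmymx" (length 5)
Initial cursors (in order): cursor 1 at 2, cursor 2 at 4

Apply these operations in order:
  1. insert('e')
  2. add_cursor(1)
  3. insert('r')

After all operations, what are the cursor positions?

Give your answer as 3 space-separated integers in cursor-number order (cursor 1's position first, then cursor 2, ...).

After op 1 (insert('e')): buffer="qmeymex" (len 7), cursors c1@3 c2@6, authorship ..1..2.
After op 2 (add_cursor(1)): buffer="qmeymex" (len 7), cursors c3@1 c1@3 c2@6, authorship ..1..2.
After op 3 (insert('r')): buffer="qrmerymerx" (len 10), cursors c3@2 c1@5 c2@9, authorship .3.11..22.

Answer: 5 9 2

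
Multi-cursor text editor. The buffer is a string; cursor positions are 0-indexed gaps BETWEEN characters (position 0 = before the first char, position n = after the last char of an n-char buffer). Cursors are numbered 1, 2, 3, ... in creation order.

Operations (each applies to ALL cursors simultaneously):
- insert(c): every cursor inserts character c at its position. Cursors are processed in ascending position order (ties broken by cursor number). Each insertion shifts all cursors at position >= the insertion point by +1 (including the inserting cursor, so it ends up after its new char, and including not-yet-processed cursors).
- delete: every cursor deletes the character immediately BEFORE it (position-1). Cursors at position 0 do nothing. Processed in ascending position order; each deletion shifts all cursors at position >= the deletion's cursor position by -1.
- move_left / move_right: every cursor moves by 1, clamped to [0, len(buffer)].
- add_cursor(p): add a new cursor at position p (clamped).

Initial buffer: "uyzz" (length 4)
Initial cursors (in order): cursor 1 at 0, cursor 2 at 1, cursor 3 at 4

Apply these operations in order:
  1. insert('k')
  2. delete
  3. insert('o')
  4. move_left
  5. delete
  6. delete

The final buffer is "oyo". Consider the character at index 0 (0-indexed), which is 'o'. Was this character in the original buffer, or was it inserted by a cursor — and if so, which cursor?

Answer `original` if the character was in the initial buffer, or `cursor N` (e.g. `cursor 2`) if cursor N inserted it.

After op 1 (insert('k')): buffer="kukyzzk" (len 7), cursors c1@1 c2@3 c3@7, authorship 1.2...3
After op 2 (delete): buffer="uyzz" (len 4), cursors c1@0 c2@1 c3@4, authorship ....
After op 3 (insert('o')): buffer="ouoyzzo" (len 7), cursors c1@1 c2@3 c3@7, authorship 1.2...3
After op 4 (move_left): buffer="ouoyzzo" (len 7), cursors c1@0 c2@2 c3@6, authorship 1.2...3
After op 5 (delete): buffer="ooyzo" (len 5), cursors c1@0 c2@1 c3@4, authorship 12..3
After op 6 (delete): buffer="oyo" (len 3), cursors c1@0 c2@0 c3@2, authorship 2.3
Authorship (.=original, N=cursor N): 2 . 3
Index 0: author = 2

Answer: cursor 2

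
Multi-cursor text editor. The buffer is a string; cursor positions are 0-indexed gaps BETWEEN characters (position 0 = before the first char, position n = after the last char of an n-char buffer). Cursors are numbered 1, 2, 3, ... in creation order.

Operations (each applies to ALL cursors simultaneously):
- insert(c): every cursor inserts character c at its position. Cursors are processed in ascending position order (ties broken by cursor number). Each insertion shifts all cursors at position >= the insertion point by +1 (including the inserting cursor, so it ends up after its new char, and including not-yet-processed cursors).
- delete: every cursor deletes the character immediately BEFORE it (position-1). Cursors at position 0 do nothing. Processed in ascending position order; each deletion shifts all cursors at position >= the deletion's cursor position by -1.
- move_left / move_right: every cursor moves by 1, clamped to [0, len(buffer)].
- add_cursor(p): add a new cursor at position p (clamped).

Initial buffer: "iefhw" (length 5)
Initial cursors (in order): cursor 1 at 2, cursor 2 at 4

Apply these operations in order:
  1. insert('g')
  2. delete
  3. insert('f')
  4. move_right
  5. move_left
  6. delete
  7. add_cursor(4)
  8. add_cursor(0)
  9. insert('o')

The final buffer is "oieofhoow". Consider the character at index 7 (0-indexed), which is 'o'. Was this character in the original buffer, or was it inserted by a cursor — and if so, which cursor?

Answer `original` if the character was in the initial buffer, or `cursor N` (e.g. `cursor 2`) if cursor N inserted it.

Answer: cursor 3

Derivation:
After op 1 (insert('g')): buffer="iegfhgw" (len 7), cursors c1@3 c2@6, authorship ..1..2.
After op 2 (delete): buffer="iefhw" (len 5), cursors c1@2 c2@4, authorship .....
After op 3 (insert('f')): buffer="ieffhfw" (len 7), cursors c1@3 c2@6, authorship ..1..2.
After op 4 (move_right): buffer="ieffhfw" (len 7), cursors c1@4 c2@7, authorship ..1..2.
After op 5 (move_left): buffer="ieffhfw" (len 7), cursors c1@3 c2@6, authorship ..1..2.
After op 6 (delete): buffer="iefhw" (len 5), cursors c1@2 c2@4, authorship .....
After op 7 (add_cursor(4)): buffer="iefhw" (len 5), cursors c1@2 c2@4 c3@4, authorship .....
After op 8 (add_cursor(0)): buffer="iefhw" (len 5), cursors c4@0 c1@2 c2@4 c3@4, authorship .....
After op 9 (insert('o')): buffer="oieofhoow" (len 9), cursors c4@1 c1@4 c2@8 c3@8, authorship 4..1..23.
Authorship (.=original, N=cursor N): 4 . . 1 . . 2 3 .
Index 7: author = 3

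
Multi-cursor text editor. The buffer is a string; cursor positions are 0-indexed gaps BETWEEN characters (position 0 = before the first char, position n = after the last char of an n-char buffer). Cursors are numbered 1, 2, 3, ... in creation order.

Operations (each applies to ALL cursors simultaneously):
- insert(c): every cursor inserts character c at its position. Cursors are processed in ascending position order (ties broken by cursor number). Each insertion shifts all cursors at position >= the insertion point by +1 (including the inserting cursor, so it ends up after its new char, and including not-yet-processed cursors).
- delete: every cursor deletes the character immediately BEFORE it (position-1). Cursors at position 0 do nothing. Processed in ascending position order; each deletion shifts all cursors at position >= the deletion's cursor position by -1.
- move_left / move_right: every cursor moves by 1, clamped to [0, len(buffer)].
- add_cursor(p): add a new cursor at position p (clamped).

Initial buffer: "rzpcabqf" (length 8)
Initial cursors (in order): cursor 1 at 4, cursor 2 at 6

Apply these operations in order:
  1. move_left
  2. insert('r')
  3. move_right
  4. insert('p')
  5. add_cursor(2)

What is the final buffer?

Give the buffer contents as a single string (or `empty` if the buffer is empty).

After op 1 (move_left): buffer="rzpcabqf" (len 8), cursors c1@3 c2@5, authorship ........
After op 2 (insert('r')): buffer="rzprcarbqf" (len 10), cursors c1@4 c2@7, authorship ...1..2...
After op 3 (move_right): buffer="rzprcarbqf" (len 10), cursors c1@5 c2@8, authorship ...1..2...
After op 4 (insert('p')): buffer="rzprcparbpqf" (len 12), cursors c1@6 c2@10, authorship ...1.1.2.2..
After op 5 (add_cursor(2)): buffer="rzprcparbpqf" (len 12), cursors c3@2 c1@6 c2@10, authorship ...1.1.2.2..

Answer: rzprcparbpqf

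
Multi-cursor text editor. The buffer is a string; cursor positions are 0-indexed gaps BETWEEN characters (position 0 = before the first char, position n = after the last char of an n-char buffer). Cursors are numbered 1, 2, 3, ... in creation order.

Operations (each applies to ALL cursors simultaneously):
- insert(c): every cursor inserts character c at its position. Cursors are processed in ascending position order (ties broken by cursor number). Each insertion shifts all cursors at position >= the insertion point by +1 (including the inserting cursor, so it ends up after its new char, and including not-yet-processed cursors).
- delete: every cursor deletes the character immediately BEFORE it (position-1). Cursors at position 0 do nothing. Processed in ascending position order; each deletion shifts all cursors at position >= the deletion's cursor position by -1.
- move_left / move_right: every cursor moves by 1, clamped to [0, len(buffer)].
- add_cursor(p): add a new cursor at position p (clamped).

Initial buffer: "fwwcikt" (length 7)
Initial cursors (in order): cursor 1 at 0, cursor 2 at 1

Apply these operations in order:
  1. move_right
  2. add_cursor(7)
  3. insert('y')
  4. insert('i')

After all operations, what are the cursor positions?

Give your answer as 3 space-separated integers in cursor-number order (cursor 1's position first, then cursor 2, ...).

Answer: 3 6 13

Derivation:
After op 1 (move_right): buffer="fwwcikt" (len 7), cursors c1@1 c2@2, authorship .......
After op 2 (add_cursor(7)): buffer="fwwcikt" (len 7), cursors c1@1 c2@2 c3@7, authorship .......
After op 3 (insert('y')): buffer="fywywcikty" (len 10), cursors c1@2 c2@4 c3@10, authorship .1.2.....3
After op 4 (insert('i')): buffer="fyiwyiwciktyi" (len 13), cursors c1@3 c2@6 c3@13, authorship .11.22.....33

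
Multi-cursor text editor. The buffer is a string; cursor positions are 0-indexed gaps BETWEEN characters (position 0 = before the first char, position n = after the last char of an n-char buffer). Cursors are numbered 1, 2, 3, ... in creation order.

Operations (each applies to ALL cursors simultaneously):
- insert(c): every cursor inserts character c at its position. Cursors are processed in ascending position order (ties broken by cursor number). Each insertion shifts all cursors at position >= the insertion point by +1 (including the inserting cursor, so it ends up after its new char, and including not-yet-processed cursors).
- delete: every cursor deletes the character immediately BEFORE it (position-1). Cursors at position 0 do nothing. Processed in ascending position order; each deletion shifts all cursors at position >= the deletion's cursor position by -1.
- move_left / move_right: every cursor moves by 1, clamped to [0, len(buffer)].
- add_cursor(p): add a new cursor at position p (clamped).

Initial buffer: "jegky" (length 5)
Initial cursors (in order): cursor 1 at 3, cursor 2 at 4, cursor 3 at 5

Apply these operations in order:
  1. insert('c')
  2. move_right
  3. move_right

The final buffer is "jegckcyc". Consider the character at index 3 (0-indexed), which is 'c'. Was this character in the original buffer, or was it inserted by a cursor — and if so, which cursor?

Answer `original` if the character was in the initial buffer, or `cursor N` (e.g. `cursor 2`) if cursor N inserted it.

Answer: cursor 1

Derivation:
After op 1 (insert('c')): buffer="jegckcyc" (len 8), cursors c1@4 c2@6 c3@8, authorship ...1.2.3
After op 2 (move_right): buffer="jegckcyc" (len 8), cursors c1@5 c2@7 c3@8, authorship ...1.2.3
After op 3 (move_right): buffer="jegckcyc" (len 8), cursors c1@6 c2@8 c3@8, authorship ...1.2.3
Authorship (.=original, N=cursor N): . . . 1 . 2 . 3
Index 3: author = 1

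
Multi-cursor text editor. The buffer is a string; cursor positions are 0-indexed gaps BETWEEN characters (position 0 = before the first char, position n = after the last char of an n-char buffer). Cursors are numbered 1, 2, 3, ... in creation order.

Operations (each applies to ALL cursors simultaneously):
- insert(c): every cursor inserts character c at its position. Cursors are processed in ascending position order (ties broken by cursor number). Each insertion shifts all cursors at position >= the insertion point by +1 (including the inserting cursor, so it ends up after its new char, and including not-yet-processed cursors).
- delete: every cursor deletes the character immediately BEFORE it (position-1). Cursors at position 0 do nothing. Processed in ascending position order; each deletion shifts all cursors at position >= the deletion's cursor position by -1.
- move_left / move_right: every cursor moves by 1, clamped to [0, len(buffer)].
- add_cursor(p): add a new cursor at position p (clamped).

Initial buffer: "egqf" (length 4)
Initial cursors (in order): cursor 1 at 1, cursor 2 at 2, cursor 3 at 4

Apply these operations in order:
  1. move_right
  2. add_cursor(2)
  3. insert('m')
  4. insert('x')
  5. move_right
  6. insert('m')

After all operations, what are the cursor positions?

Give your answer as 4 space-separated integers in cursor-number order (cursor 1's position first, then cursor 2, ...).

After op 1 (move_right): buffer="egqf" (len 4), cursors c1@2 c2@3 c3@4, authorship ....
After op 2 (add_cursor(2)): buffer="egqf" (len 4), cursors c1@2 c4@2 c2@3 c3@4, authorship ....
After op 3 (insert('m')): buffer="egmmqmfm" (len 8), cursors c1@4 c4@4 c2@6 c3@8, authorship ..14.2.3
After op 4 (insert('x')): buffer="egmmxxqmxfmx" (len 12), cursors c1@6 c4@6 c2@9 c3@12, authorship ..1414.22.33
After op 5 (move_right): buffer="egmmxxqmxfmx" (len 12), cursors c1@7 c4@7 c2@10 c3@12, authorship ..1414.22.33
After op 6 (insert('m')): buffer="egmmxxqmmmxfmmxm" (len 16), cursors c1@9 c4@9 c2@13 c3@16, authorship ..1414.1422.2333

Answer: 9 13 16 9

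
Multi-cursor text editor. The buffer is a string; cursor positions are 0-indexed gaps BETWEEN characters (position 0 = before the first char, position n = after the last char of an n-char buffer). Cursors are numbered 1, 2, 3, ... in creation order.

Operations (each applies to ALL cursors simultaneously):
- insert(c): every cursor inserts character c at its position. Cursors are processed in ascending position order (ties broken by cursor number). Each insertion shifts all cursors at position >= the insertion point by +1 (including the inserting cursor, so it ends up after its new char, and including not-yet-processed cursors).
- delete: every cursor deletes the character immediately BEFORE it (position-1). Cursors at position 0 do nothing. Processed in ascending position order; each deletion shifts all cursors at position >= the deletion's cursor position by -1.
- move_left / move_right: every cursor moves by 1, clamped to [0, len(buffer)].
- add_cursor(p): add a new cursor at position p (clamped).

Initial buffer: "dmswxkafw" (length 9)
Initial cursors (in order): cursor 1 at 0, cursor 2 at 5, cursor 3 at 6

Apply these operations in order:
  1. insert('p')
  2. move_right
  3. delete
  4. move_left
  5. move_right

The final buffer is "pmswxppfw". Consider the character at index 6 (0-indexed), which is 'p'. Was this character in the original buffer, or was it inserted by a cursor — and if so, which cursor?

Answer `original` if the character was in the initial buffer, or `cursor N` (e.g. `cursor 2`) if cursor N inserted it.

Answer: cursor 3

Derivation:
After op 1 (insert('p')): buffer="pdmswxpkpafw" (len 12), cursors c1@1 c2@7 c3@9, authorship 1.....2.3...
After op 2 (move_right): buffer="pdmswxpkpafw" (len 12), cursors c1@2 c2@8 c3@10, authorship 1.....2.3...
After op 3 (delete): buffer="pmswxppfw" (len 9), cursors c1@1 c2@6 c3@7, authorship 1....23..
After op 4 (move_left): buffer="pmswxppfw" (len 9), cursors c1@0 c2@5 c3@6, authorship 1....23..
After op 5 (move_right): buffer="pmswxppfw" (len 9), cursors c1@1 c2@6 c3@7, authorship 1....23..
Authorship (.=original, N=cursor N): 1 . . . . 2 3 . .
Index 6: author = 3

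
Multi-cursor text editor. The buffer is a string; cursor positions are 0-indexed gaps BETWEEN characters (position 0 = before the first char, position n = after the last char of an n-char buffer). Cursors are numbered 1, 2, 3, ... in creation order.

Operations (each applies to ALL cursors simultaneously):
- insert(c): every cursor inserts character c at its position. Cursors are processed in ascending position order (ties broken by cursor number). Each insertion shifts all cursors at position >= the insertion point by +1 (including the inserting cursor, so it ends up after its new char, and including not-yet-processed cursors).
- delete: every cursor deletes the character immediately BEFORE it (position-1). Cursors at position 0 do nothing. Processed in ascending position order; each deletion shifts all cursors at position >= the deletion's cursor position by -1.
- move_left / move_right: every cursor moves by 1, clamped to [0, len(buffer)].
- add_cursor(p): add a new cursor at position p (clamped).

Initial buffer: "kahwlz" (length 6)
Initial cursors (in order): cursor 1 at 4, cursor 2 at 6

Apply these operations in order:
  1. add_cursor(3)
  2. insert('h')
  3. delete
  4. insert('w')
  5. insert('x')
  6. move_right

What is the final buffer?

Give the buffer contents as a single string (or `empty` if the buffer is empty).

After op 1 (add_cursor(3)): buffer="kahwlz" (len 6), cursors c3@3 c1@4 c2@6, authorship ......
After op 2 (insert('h')): buffer="kahhwhlzh" (len 9), cursors c3@4 c1@6 c2@9, authorship ...3.1..2
After op 3 (delete): buffer="kahwlz" (len 6), cursors c3@3 c1@4 c2@6, authorship ......
After op 4 (insert('w')): buffer="kahwwwlzw" (len 9), cursors c3@4 c1@6 c2@9, authorship ...3.1..2
After op 5 (insert('x')): buffer="kahwxwwxlzwx" (len 12), cursors c3@5 c1@8 c2@12, authorship ...33.11..22
After op 6 (move_right): buffer="kahwxwwxlzwx" (len 12), cursors c3@6 c1@9 c2@12, authorship ...33.11..22

Answer: kahwxwwxlzwx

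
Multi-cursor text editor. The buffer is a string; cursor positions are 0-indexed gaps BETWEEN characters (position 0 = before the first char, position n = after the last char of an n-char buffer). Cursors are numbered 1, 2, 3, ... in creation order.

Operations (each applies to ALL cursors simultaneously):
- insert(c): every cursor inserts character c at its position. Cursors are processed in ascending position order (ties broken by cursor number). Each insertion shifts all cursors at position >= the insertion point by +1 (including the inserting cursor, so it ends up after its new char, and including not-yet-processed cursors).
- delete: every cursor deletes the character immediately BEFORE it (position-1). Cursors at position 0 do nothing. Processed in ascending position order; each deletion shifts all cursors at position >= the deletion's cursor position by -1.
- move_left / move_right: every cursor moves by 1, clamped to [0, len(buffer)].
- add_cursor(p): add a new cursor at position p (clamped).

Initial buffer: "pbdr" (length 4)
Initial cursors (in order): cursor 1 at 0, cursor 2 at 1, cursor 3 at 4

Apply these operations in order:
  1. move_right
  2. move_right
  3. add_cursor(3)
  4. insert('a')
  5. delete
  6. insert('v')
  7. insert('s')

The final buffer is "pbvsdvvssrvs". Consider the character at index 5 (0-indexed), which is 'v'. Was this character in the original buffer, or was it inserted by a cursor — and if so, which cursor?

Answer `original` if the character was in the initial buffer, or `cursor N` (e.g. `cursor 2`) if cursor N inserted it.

After op 1 (move_right): buffer="pbdr" (len 4), cursors c1@1 c2@2 c3@4, authorship ....
After op 2 (move_right): buffer="pbdr" (len 4), cursors c1@2 c2@3 c3@4, authorship ....
After op 3 (add_cursor(3)): buffer="pbdr" (len 4), cursors c1@2 c2@3 c4@3 c3@4, authorship ....
After op 4 (insert('a')): buffer="pbadaara" (len 8), cursors c1@3 c2@6 c4@6 c3@8, authorship ..1.24.3
After op 5 (delete): buffer="pbdr" (len 4), cursors c1@2 c2@3 c4@3 c3@4, authorship ....
After op 6 (insert('v')): buffer="pbvdvvrv" (len 8), cursors c1@3 c2@6 c4@6 c3@8, authorship ..1.24.3
After op 7 (insert('s')): buffer="pbvsdvvssrvs" (len 12), cursors c1@4 c2@9 c4@9 c3@12, authorship ..11.2424.33
Authorship (.=original, N=cursor N): . . 1 1 . 2 4 2 4 . 3 3
Index 5: author = 2

Answer: cursor 2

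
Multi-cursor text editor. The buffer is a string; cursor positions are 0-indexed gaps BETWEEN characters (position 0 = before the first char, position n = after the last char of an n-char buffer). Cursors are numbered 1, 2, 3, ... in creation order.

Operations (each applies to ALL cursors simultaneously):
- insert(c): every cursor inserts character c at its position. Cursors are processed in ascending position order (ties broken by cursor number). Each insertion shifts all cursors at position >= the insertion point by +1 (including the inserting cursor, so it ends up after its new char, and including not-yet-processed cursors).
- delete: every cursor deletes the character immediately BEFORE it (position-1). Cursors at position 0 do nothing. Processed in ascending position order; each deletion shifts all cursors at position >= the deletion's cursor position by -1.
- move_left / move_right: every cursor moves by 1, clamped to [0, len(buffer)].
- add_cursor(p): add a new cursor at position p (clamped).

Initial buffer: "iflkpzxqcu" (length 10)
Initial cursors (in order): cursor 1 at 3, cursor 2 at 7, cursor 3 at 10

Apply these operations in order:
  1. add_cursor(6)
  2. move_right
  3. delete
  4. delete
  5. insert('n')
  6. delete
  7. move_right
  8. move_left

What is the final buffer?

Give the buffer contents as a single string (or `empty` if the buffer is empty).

Answer: if

Derivation:
After op 1 (add_cursor(6)): buffer="iflkpzxqcu" (len 10), cursors c1@3 c4@6 c2@7 c3@10, authorship ..........
After op 2 (move_right): buffer="iflkpzxqcu" (len 10), cursors c1@4 c4@7 c2@8 c3@10, authorship ..........
After op 3 (delete): buffer="iflpzc" (len 6), cursors c1@3 c2@5 c4@5 c3@6, authorship ......
After op 4 (delete): buffer="if" (len 2), cursors c1@2 c2@2 c3@2 c4@2, authorship ..
After op 5 (insert('n')): buffer="ifnnnn" (len 6), cursors c1@6 c2@6 c3@6 c4@6, authorship ..1234
After op 6 (delete): buffer="if" (len 2), cursors c1@2 c2@2 c3@2 c4@2, authorship ..
After op 7 (move_right): buffer="if" (len 2), cursors c1@2 c2@2 c3@2 c4@2, authorship ..
After op 8 (move_left): buffer="if" (len 2), cursors c1@1 c2@1 c3@1 c4@1, authorship ..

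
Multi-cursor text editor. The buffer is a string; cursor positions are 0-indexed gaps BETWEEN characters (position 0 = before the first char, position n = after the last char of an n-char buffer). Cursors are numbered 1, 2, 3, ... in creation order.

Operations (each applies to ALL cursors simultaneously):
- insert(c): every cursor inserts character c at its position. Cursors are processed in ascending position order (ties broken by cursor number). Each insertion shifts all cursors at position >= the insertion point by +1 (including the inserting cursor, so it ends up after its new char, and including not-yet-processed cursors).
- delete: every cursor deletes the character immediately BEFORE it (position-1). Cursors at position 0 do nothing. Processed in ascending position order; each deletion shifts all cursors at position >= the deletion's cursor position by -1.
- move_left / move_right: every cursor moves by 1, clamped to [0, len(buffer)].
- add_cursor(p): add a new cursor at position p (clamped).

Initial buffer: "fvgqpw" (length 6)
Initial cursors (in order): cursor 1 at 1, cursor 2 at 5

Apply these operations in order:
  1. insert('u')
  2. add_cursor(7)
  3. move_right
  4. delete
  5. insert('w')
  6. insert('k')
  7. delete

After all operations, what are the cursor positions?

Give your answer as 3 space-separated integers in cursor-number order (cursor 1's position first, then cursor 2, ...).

After op 1 (insert('u')): buffer="fuvgqpuw" (len 8), cursors c1@2 c2@7, authorship .1....2.
After op 2 (add_cursor(7)): buffer="fuvgqpuw" (len 8), cursors c1@2 c2@7 c3@7, authorship .1....2.
After op 3 (move_right): buffer="fuvgqpuw" (len 8), cursors c1@3 c2@8 c3@8, authorship .1....2.
After op 4 (delete): buffer="fugqp" (len 5), cursors c1@2 c2@5 c3@5, authorship .1...
After op 5 (insert('w')): buffer="fuwgqpww" (len 8), cursors c1@3 c2@8 c3@8, authorship .11...23
After op 6 (insert('k')): buffer="fuwkgqpwwkk" (len 11), cursors c1@4 c2@11 c3@11, authorship .111...2323
After op 7 (delete): buffer="fuwgqpww" (len 8), cursors c1@3 c2@8 c3@8, authorship .11...23

Answer: 3 8 8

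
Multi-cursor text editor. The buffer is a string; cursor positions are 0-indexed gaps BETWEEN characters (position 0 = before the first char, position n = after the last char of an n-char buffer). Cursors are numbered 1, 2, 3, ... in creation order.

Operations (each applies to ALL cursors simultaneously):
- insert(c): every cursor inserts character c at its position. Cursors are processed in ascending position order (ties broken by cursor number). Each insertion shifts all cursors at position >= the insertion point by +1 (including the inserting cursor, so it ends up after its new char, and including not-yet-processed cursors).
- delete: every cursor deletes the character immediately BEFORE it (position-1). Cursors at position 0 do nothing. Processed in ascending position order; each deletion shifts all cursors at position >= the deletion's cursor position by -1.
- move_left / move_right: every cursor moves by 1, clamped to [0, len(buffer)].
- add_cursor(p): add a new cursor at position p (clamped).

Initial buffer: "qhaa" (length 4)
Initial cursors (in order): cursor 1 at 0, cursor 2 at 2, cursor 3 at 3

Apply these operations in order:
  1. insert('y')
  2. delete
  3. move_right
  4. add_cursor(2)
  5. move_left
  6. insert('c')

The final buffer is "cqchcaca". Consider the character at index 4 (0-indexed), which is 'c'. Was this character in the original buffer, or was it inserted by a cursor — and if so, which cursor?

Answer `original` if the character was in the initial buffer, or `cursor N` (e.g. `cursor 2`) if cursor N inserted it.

Answer: cursor 2

Derivation:
After op 1 (insert('y')): buffer="yqhyaya" (len 7), cursors c1@1 c2@4 c3@6, authorship 1..2.3.
After op 2 (delete): buffer="qhaa" (len 4), cursors c1@0 c2@2 c3@3, authorship ....
After op 3 (move_right): buffer="qhaa" (len 4), cursors c1@1 c2@3 c3@4, authorship ....
After op 4 (add_cursor(2)): buffer="qhaa" (len 4), cursors c1@1 c4@2 c2@3 c3@4, authorship ....
After op 5 (move_left): buffer="qhaa" (len 4), cursors c1@0 c4@1 c2@2 c3@3, authorship ....
After op 6 (insert('c')): buffer="cqchcaca" (len 8), cursors c1@1 c4@3 c2@5 c3@7, authorship 1.4.2.3.
Authorship (.=original, N=cursor N): 1 . 4 . 2 . 3 .
Index 4: author = 2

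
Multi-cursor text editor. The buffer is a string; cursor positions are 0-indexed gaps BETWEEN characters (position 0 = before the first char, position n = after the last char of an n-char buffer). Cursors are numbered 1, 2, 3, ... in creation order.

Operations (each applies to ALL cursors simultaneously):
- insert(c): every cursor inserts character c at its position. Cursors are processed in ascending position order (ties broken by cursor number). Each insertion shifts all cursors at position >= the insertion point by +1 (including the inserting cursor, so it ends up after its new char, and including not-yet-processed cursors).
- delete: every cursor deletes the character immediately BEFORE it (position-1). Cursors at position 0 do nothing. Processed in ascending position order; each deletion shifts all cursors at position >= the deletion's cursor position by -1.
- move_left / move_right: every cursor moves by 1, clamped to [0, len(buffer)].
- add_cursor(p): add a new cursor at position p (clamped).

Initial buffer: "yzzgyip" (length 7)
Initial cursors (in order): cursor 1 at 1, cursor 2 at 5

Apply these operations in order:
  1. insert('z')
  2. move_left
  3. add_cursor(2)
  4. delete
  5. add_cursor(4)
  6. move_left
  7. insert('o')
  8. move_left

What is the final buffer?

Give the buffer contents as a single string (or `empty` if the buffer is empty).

Answer: oozzogozip

Derivation:
After op 1 (insert('z')): buffer="yzzzgyzip" (len 9), cursors c1@2 c2@7, authorship .1....2..
After op 2 (move_left): buffer="yzzzgyzip" (len 9), cursors c1@1 c2@6, authorship .1....2..
After op 3 (add_cursor(2)): buffer="yzzzgyzip" (len 9), cursors c1@1 c3@2 c2@6, authorship .1....2..
After op 4 (delete): buffer="zzgzip" (len 6), cursors c1@0 c3@0 c2@3, authorship ...2..
After op 5 (add_cursor(4)): buffer="zzgzip" (len 6), cursors c1@0 c3@0 c2@3 c4@4, authorship ...2..
After op 6 (move_left): buffer="zzgzip" (len 6), cursors c1@0 c3@0 c2@2 c4@3, authorship ...2..
After op 7 (insert('o')): buffer="oozzogozip" (len 10), cursors c1@2 c3@2 c2@5 c4@7, authorship 13..2.42..
After op 8 (move_left): buffer="oozzogozip" (len 10), cursors c1@1 c3@1 c2@4 c4@6, authorship 13..2.42..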